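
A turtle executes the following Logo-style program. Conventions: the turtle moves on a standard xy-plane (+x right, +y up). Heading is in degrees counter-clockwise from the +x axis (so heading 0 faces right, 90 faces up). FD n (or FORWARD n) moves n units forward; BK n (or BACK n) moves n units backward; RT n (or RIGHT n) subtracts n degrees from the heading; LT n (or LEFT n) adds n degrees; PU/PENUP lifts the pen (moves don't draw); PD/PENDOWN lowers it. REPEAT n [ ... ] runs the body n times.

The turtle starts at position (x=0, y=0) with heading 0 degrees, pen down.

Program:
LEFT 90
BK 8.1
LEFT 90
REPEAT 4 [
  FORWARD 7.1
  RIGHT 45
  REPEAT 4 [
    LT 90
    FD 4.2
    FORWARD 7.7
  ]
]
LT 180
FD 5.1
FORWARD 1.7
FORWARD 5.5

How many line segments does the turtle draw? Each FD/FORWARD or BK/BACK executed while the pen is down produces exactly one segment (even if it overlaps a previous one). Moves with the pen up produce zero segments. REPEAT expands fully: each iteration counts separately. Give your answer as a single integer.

Executing turtle program step by step:
Start: pos=(0,0), heading=0, pen down
LT 90: heading 0 -> 90
BK 8.1: (0,0) -> (0,-8.1) [heading=90, draw]
LT 90: heading 90 -> 180
REPEAT 4 [
  -- iteration 1/4 --
  FD 7.1: (0,-8.1) -> (-7.1,-8.1) [heading=180, draw]
  RT 45: heading 180 -> 135
  REPEAT 4 [
    -- iteration 1/4 --
    LT 90: heading 135 -> 225
    FD 4.2: (-7.1,-8.1) -> (-10.07,-11.07) [heading=225, draw]
    FD 7.7: (-10.07,-11.07) -> (-15.515,-16.515) [heading=225, draw]
    -- iteration 2/4 --
    LT 90: heading 225 -> 315
    FD 4.2: (-15.515,-16.515) -> (-12.545,-19.484) [heading=315, draw]
    FD 7.7: (-12.545,-19.484) -> (-7.1,-24.929) [heading=315, draw]
    -- iteration 3/4 --
    LT 90: heading 315 -> 45
    FD 4.2: (-7.1,-24.929) -> (-4.13,-21.959) [heading=45, draw]
    FD 7.7: (-4.13,-21.959) -> (1.315,-16.515) [heading=45, draw]
    -- iteration 4/4 --
    LT 90: heading 45 -> 135
    FD 4.2: (1.315,-16.515) -> (-1.655,-13.545) [heading=135, draw]
    FD 7.7: (-1.655,-13.545) -> (-7.1,-8.1) [heading=135, draw]
  ]
  -- iteration 2/4 --
  FD 7.1: (-7.1,-8.1) -> (-12.12,-3.08) [heading=135, draw]
  RT 45: heading 135 -> 90
  REPEAT 4 [
    -- iteration 1/4 --
    LT 90: heading 90 -> 180
    FD 4.2: (-12.12,-3.08) -> (-16.32,-3.08) [heading=180, draw]
    FD 7.7: (-16.32,-3.08) -> (-24.02,-3.08) [heading=180, draw]
    -- iteration 2/4 --
    LT 90: heading 180 -> 270
    FD 4.2: (-24.02,-3.08) -> (-24.02,-7.28) [heading=270, draw]
    FD 7.7: (-24.02,-7.28) -> (-24.02,-14.98) [heading=270, draw]
    -- iteration 3/4 --
    LT 90: heading 270 -> 0
    FD 4.2: (-24.02,-14.98) -> (-19.82,-14.98) [heading=0, draw]
    FD 7.7: (-19.82,-14.98) -> (-12.12,-14.98) [heading=0, draw]
    -- iteration 4/4 --
    LT 90: heading 0 -> 90
    FD 4.2: (-12.12,-14.98) -> (-12.12,-10.78) [heading=90, draw]
    FD 7.7: (-12.12,-10.78) -> (-12.12,-3.08) [heading=90, draw]
  ]
  -- iteration 3/4 --
  FD 7.1: (-12.12,-3.08) -> (-12.12,4.02) [heading=90, draw]
  RT 45: heading 90 -> 45
  REPEAT 4 [
    -- iteration 1/4 --
    LT 90: heading 45 -> 135
    FD 4.2: (-12.12,4.02) -> (-15.09,6.99) [heading=135, draw]
    FD 7.7: (-15.09,6.99) -> (-20.535,12.435) [heading=135, draw]
    -- iteration 2/4 --
    LT 90: heading 135 -> 225
    FD 4.2: (-20.535,12.435) -> (-23.505,9.465) [heading=225, draw]
    FD 7.7: (-23.505,9.465) -> (-28.95,4.02) [heading=225, draw]
    -- iteration 3/4 --
    LT 90: heading 225 -> 315
    FD 4.2: (-28.95,4.02) -> (-25.98,1.051) [heading=315, draw]
    FD 7.7: (-25.98,1.051) -> (-20.535,-4.394) [heading=315, draw]
    -- iteration 4/4 --
    LT 90: heading 315 -> 45
    FD 4.2: (-20.535,-4.394) -> (-17.565,-1.424) [heading=45, draw]
    FD 7.7: (-17.565,-1.424) -> (-12.12,4.02) [heading=45, draw]
  ]
  -- iteration 4/4 --
  FD 7.1: (-12.12,4.02) -> (-7.1,9.041) [heading=45, draw]
  RT 45: heading 45 -> 0
  REPEAT 4 [
    -- iteration 1/4 --
    LT 90: heading 0 -> 90
    FD 4.2: (-7.1,9.041) -> (-7.1,13.241) [heading=90, draw]
    FD 7.7: (-7.1,13.241) -> (-7.1,20.941) [heading=90, draw]
    -- iteration 2/4 --
    LT 90: heading 90 -> 180
    FD 4.2: (-7.1,20.941) -> (-11.3,20.941) [heading=180, draw]
    FD 7.7: (-11.3,20.941) -> (-19,20.941) [heading=180, draw]
    -- iteration 3/4 --
    LT 90: heading 180 -> 270
    FD 4.2: (-19,20.941) -> (-19,16.741) [heading=270, draw]
    FD 7.7: (-19,16.741) -> (-19,9.041) [heading=270, draw]
    -- iteration 4/4 --
    LT 90: heading 270 -> 0
    FD 4.2: (-19,9.041) -> (-14.8,9.041) [heading=0, draw]
    FD 7.7: (-14.8,9.041) -> (-7.1,9.041) [heading=0, draw]
  ]
]
LT 180: heading 0 -> 180
FD 5.1: (-7.1,9.041) -> (-12.2,9.041) [heading=180, draw]
FD 1.7: (-12.2,9.041) -> (-13.9,9.041) [heading=180, draw]
FD 5.5: (-13.9,9.041) -> (-19.4,9.041) [heading=180, draw]
Final: pos=(-19.4,9.041), heading=180, 40 segment(s) drawn
Segments drawn: 40

Answer: 40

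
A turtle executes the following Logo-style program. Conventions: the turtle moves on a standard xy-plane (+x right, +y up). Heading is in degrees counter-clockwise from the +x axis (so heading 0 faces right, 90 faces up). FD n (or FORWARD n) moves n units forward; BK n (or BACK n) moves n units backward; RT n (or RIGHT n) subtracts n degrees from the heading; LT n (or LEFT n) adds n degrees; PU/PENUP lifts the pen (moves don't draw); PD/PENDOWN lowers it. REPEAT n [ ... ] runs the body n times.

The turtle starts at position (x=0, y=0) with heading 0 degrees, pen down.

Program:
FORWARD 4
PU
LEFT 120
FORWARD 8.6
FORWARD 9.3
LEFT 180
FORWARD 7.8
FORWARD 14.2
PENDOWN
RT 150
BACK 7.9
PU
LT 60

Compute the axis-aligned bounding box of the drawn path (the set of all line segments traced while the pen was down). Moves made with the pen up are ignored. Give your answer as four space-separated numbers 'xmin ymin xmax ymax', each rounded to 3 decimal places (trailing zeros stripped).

Answer: 0 -7.501 12.892 0

Derivation:
Executing turtle program step by step:
Start: pos=(0,0), heading=0, pen down
FD 4: (0,0) -> (4,0) [heading=0, draw]
PU: pen up
LT 120: heading 0 -> 120
FD 8.6: (4,0) -> (-0.3,7.448) [heading=120, move]
FD 9.3: (-0.3,7.448) -> (-4.95,15.502) [heading=120, move]
LT 180: heading 120 -> 300
FD 7.8: (-4.95,15.502) -> (-1.05,8.747) [heading=300, move]
FD 14.2: (-1.05,8.747) -> (6.05,-3.551) [heading=300, move]
PD: pen down
RT 150: heading 300 -> 150
BK 7.9: (6.05,-3.551) -> (12.892,-7.501) [heading=150, draw]
PU: pen up
LT 60: heading 150 -> 210
Final: pos=(12.892,-7.501), heading=210, 2 segment(s) drawn

Segment endpoints: x in {0, 4, 6.05, 12.892}, y in {-7.501, -3.551, 0}
xmin=0, ymin=-7.501, xmax=12.892, ymax=0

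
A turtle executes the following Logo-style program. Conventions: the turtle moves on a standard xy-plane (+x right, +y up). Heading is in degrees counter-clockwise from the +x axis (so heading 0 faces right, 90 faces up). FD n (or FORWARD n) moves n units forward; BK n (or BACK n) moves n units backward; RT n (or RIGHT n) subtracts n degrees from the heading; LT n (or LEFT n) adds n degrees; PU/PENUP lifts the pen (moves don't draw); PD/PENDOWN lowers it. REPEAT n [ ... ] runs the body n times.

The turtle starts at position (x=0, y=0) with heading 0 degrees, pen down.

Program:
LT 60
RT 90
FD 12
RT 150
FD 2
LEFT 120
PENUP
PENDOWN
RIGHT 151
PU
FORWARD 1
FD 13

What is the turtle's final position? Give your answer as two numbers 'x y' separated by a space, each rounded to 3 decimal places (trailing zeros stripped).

Answer: -3.608 1.211

Derivation:
Executing turtle program step by step:
Start: pos=(0,0), heading=0, pen down
LT 60: heading 0 -> 60
RT 90: heading 60 -> 330
FD 12: (0,0) -> (10.392,-6) [heading=330, draw]
RT 150: heading 330 -> 180
FD 2: (10.392,-6) -> (8.392,-6) [heading=180, draw]
LT 120: heading 180 -> 300
PU: pen up
PD: pen down
RT 151: heading 300 -> 149
PU: pen up
FD 1: (8.392,-6) -> (7.535,-5.485) [heading=149, move]
FD 13: (7.535,-5.485) -> (-3.608,1.211) [heading=149, move]
Final: pos=(-3.608,1.211), heading=149, 2 segment(s) drawn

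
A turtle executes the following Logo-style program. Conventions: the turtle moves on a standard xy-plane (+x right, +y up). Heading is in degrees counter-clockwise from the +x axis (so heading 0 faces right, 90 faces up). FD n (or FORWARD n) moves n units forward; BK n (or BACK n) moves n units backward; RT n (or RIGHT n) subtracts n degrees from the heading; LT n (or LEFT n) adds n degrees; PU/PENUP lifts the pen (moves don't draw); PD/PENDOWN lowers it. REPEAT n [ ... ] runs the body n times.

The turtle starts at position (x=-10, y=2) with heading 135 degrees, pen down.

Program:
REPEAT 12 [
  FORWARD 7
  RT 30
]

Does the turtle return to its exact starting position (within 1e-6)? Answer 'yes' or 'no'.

Executing turtle program step by step:
Start: pos=(-10,2), heading=135, pen down
REPEAT 12 [
  -- iteration 1/12 --
  FD 7: (-10,2) -> (-14.95,6.95) [heading=135, draw]
  RT 30: heading 135 -> 105
  -- iteration 2/12 --
  FD 7: (-14.95,6.95) -> (-16.761,13.711) [heading=105, draw]
  RT 30: heading 105 -> 75
  -- iteration 3/12 --
  FD 7: (-16.761,13.711) -> (-14.95,20.473) [heading=75, draw]
  RT 30: heading 75 -> 45
  -- iteration 4/12 --
  FD 7: (-14.95,20.473) -> (-10,25.422) [heading=45, draw]
  RT 30: heading 45 -> 15
  -- iteration 5/12 --
  FD 7: (-10,25.422) -> (-3.239,27.234) [heading=15, draw]
  RT 30: heading 15 -> 345
  -- iteration 6/12 --
  FD 7: (-3.239,27.234) -> (3.523,25.422) [heading=345, draw]
  RT 30: heading 345 -> 315
  -- iteration 7/12 --
  FD 7: (3.523,25.422) -> (8.473,20.473) [heading=315, draw]
  RT 30: heading 315 -> 285
  -- iteration 8/12 --
  FD 7: (8.473,20.473) -> (10.284,13.711) [heading=285, draw]
  RT 30: heading 285 -> 255
  -- iteration 9/12 --
  FD 7: (10.284,13.711) -> (8.473,6.95) [heading=255, draw]
  RT 30: heading 255 -> 225
  -- iteration 10/12 --
  FD 7: (8.473,6.95) -> (3.523,2) [heading=225, draw]
  RT 30: heading 225 -> 195
  -- iteration 11/12 --
  FD 7: (3.523,2) -> (-3.239,0.188) [heading=195, draw]
  RT 30: heading 195 -> 165
  -- iteration 12/12 --
  FD 7: (-3.239,0.188) -> (-10,2) [heading=165, draw]
  RT 30: heading 165 -> 135
]
Final: pos=(-10,2), heading=135, 12 segment(s) drawn

Start position: (-10, 2)
Final position: (-10, 2)
Distance = 0; < 1e-6 -> CLOSED

Answer: yes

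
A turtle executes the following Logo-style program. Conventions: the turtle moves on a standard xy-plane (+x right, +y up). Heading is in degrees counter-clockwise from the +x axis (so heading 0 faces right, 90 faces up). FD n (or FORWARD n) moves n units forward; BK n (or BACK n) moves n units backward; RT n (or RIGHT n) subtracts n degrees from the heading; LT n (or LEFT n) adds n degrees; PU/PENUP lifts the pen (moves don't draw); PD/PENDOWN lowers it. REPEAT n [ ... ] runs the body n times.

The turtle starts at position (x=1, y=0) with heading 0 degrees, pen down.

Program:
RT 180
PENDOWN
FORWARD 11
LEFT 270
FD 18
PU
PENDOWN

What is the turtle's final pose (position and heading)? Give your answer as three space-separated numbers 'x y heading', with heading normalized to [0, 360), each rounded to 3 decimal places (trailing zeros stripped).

Answer: -10 18 90

Derivation:
Executing turtle program step by step:
Start: pos=(1,0), heading=0, pen down
RT 180: heading 0 -> 180
PD: pen down
FD 11: (1,0) -> (-10,0) [heading=180, draw]
LT 270: heading 180 -> 90
FD 18: (-10,0) -> (-10,18) [heading=90, draw]
PU: pen up
PD: pen down
Final: pos=(-10,18), heading=90, 2 segment(s) drawn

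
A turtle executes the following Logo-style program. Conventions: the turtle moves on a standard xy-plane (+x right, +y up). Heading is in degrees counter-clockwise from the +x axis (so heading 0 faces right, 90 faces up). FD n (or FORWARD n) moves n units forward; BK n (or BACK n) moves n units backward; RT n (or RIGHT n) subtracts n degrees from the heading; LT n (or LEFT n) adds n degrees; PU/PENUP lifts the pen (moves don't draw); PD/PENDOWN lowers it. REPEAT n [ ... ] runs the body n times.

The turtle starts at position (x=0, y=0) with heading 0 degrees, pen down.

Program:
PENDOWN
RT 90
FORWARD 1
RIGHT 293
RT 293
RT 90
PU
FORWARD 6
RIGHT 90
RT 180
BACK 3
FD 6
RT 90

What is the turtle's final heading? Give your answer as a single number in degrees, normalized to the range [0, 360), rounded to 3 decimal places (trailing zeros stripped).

Executing turtle program step by step:
Start: pos=(0,0), heading=0, pen down
PD: pen down
RT 90: heading 0 -> 270
FD 1: (0,0) -> (0,-1) [heading=270, draw]
RT 293: heading 270 -> 337
RT 293: heading 337 -> 44
RT 90: heading 44 -> 314
PU: pen up
FD 6: (0,-1) -> (4.168,-5.316) [heading=314, move]
RT 90: heading 314 -> 224
RT 180: heading 224 -> 44
BK 3: (4.168,-5.316) -> (2.01,-7.4) [heading=44, move]
FD 6: (2.01,-7.4) -> (6.326,-3.232) [heading=44, move]
RT 90: heading 44 -> 314
Final: pos=(6.326,-3.232), heading=314, 1 segment(s) drawn

Answer: 314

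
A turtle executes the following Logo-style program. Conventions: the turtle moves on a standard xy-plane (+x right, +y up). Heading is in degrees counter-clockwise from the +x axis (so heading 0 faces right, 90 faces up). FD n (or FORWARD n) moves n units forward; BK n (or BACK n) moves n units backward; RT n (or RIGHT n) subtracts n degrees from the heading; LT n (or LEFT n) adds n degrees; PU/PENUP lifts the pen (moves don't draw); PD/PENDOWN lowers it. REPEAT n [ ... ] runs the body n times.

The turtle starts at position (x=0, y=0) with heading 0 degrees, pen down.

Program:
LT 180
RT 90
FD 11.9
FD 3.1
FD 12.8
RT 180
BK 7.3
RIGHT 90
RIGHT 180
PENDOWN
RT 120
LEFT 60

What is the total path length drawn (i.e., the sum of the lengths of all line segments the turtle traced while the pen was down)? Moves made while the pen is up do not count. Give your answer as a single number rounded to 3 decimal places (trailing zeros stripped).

Executing turtle program step by step:
Start: pos=(0,0), heading=0, pen down
LT 180: heading 0 -> 180
RT 90: heading 180 -> 90
FD 11.9: (0,0) -> (0,11.9) [heading=90, draw]
FD 3.1: (0,11.9) -> (0,15) [heading=90, draw]
FD 12.8: (0,15) -> (0,27.8) [heading=90, draw]
RT 180: heading 90 -> 270
BK 7.3: (0,27.8) -> (0,35.1) [heading=270, draw]
RT 90: heading 270 -> 180
RT 180: heading 180 -> 0
PD: pen down
RT 120: heading 0 -> 240
LT 60: heading 240 -> 300
Final: pos=(0,35.1), heading=300, 4 segment(s) drawn

Segment lengths:
  seg 1: (0,0) -> (0,11.9), length = 11.9
  seg 2: (0,11.9) -> (0,15), length = 3.1
  seg 3: (0,15) -> (0,27.8), length = 12.8
  seg 4: (0,27.8) -> (0,35.1), length = 7.3
Total = 35.1

Answer: 35.1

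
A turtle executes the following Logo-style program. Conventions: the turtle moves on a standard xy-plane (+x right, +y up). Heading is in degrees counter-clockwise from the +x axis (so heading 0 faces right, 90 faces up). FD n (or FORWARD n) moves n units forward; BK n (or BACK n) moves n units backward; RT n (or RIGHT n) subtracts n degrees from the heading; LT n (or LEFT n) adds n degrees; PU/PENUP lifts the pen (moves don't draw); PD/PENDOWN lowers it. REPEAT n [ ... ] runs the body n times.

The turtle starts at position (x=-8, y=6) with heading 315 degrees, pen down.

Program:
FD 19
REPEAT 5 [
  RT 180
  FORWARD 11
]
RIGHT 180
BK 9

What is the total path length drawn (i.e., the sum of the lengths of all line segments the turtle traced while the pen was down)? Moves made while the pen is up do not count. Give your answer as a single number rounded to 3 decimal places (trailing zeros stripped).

Answer: 83

Derivation:
Executing turtle program step by step:
Start: pos=(-8,6), heading=315, pen down
FD 19: (-8,6) -> (5.435,-7.435) [heading=315, draw]
REPEAT 5 [
  -- iteration 1/5 --
  RT 180: heading 315 -> 135
  FD 11: (5.435,-7.435) -> (-2.343,0.343) [heading=135, draw]
  -- iteration 2/5 --
  RT 180: heading 135 -> 315
  FD 11: (-2.343,0.343) -> (5.435,-7.435) [heading=315, draw]
  -- iteration 3/5 --
  RT 180: heading 315 -> 135
  FD 11: (5.435,-7.435) -> (-2.343,0.343) [heading=135, draw]
  -- iteration 4/5 --
  RT 180: heading 135 -> 315
  FD 11: (-2.343,0.343) -> (5.435,-7.435) [heading=315, draw]
  -- iteration 5/5 --
  RT 180: heading 315 -> 135
  FD 11: (5.435,-7.435) -> (-2.343,0.343) [heading=135, draw]
]
RT 180: heading 135 -> 315
BK 9: (-2.343,0.343) -> (-8.707,6.707) [heading=315, draw]
Final: pos=(-8.707,6.707), heading=315, 7 segment(s) drawn

Segment lengths:
  seg 1: (-8,6) -> (5.435,-7.435), length = 19
  seg 2: (5.435,-7.435) -> (-2.343,0.343), length = 11
  seg 3: (-2.343,0.343) -> (5.435,-7.435), length = 11
  seg 4: (5.435,-7.435) -> (-2.343,0.343), length = 11
  seg 5: (-2.343,0.343) -> (5.435,-7.435), length = 11
  seg 6: (5.435,-7.435) -> (-2.343,0.343), length = 11
  seg 7: (-2.343,0.343) -> (-8.707,6.707), length = 9
Total = 83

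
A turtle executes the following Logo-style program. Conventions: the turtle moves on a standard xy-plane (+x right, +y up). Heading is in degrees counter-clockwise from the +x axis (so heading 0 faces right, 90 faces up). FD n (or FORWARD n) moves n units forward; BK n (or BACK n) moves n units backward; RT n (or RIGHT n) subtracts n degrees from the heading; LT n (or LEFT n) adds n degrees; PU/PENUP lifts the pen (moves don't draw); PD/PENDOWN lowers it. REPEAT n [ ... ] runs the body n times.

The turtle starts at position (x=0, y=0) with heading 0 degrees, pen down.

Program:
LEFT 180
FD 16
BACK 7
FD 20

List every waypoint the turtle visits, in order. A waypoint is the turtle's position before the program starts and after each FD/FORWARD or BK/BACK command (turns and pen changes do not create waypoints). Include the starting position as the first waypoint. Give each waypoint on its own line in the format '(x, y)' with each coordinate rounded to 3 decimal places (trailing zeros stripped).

Answer: (0, 0)
(-16, 0)
(-9, 0)
(-29, 0)

Derivation:
Executing turtle program step by step:
Start: pos=(0,0), heading=0, pen down
LT 180: heading 0 -> 180
FD 16: (0,0) -> (-16,0) [heading=180, draw]
BK 7: (-16,0) -> (-9,0) [heading=180, draw]
FD 20: (-9,0) -> (-29,0) [heading=180, draw]
Final: pos=(-29,0), heading=180, 3 segment(s) drawn
Waypoints (4 total):
(0, 0)
(-16, 0)
(-9, 0)
(-29, 0)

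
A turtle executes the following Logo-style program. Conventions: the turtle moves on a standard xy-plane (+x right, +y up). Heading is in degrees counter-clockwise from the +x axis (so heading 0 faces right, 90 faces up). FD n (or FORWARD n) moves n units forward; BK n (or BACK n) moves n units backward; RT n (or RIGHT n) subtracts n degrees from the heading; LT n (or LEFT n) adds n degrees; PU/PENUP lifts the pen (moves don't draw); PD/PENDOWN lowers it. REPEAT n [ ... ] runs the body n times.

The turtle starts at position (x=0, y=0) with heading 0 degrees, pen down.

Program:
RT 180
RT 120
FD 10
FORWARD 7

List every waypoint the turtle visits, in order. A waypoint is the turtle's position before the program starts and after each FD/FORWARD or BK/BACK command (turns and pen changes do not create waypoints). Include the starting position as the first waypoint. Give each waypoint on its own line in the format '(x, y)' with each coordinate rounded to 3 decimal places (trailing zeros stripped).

Executing turtle program step by step:
Start: pos=(0,0), heading=0, pen down
RT 180: heading 0 -> 180
RT 120: heading 180 -> 60
FD 10: (0,0) -> (5,8.66) [heading=60, draw]
FD 7: (5,8.66) -> (8.5,14.722) [heading=60, draw]
Final: pos=(8.5,14.722), heading=60, 2 segment(s) drawn
Waypoints (3 total):
(0, 0)
(5, 8.66)
(8.5, 14.722)

Answer: (0, 0)
(5, 8.66)
(8.5, 14.722)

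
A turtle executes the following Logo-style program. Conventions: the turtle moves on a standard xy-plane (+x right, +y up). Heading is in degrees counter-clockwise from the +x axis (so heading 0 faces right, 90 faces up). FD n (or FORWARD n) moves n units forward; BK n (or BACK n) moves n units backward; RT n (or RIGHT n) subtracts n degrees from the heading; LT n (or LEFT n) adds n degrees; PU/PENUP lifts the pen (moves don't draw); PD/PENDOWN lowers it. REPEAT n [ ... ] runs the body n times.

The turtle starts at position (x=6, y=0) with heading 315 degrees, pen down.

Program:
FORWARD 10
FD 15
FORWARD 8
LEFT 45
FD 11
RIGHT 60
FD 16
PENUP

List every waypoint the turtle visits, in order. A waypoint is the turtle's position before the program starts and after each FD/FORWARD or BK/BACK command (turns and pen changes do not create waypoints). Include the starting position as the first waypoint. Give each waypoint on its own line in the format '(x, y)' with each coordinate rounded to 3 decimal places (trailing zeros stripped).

Answer: (6, 0)
(13.071, -7.071)
(23.678, -17.678)
(29.335, -23.335)
(40.335, -23.335)
(48.335, -37.191)

Derivation:
Executing turtle program step by step:
Start: pos=(6,0), heading=315, pen down
FD 10: (6,0) -> (13.071,-7.071) [heading=315, draw]
FD 15: (13.071,-7.071) -> (23.678,-17.678) [heading=315, draw]
FD 8: (23.678,-17.678) -> (29.335,-23.335) [heading=315, draw]
LT 45: heading 315 -> 0
FD 11: (29.335,-23.335) -> (40.335,-23.335) [heading=0, draw]
RT 60: heading 0 -> 300
FD 16: (40.335,-23.335) -> (48.335,-37.191) [heading=300, draw]
PU: pen up
Final: pos=(48.335,-37.191), heading=300, 5 segment(s) drawn
Waypoints (6 total):
(6, 0)
(13.071, -7.071)
(23.678, -17.678)
(29.335, -23.335)
(40.335, -23.335)
(48.335, -37.191)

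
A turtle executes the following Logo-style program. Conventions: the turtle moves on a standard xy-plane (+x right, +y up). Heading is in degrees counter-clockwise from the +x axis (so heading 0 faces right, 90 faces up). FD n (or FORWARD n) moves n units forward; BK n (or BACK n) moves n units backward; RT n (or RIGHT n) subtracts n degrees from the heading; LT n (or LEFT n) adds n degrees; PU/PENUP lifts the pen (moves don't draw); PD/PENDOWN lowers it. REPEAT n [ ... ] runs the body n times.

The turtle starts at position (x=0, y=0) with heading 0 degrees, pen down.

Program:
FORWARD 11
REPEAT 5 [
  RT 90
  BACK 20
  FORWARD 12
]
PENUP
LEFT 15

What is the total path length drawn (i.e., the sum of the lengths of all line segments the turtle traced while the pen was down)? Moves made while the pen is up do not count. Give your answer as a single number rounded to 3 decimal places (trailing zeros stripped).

Answer: 171

Derivation:
Executing turtle program step by step:
Start: pos=(0,0), heading=0, pen down
FD 11: (0,0) -> (11,0) [heading=0, draw]
REPEAT 5 [
  -- iteration 1/5 --
  RT 90: heading 0 -> 270
  BK 20: (11,0) -> (11,20) [heading=270, draw]
  FD 12: (11,20) -> (11,8) [heading=270, draw]
  -- iteration 2/5 --
  RT 90: heading 270 -> 180
  BK 20: (11,8) -> (31,8) [heading=180, draw]
  FD 12: (31,8) -> (19,8) [heading=180, draw]
  -- iteration 3/5 --
  RT 90: heading 180 -> 90
  BK 20: (19,8) -> (19,-12) [heading=90, draw]
  FD 12: (19,-12) -> (19,0) [heading=90, draw]
  -- iteration 4/5 --
  RT 90: heading 90 -> 0
  BK 20: (19,0) -> (-1,0) [heading=0, draw]
  FD 12: (-1,0) -> (11,0) [heading=0, draw]
  -- iteration 5/5 --
  RT 90: heading 0 -> 270
  BK 20: (11,0) -> (11,20) [heading=270, draw]
  FD 12: (11,20) -> (11,8) [heading=270, draw]
]
PU: pen up
LT 15: heading 270 -> 285
Final: pos=(11,8), heading=285, 11 segment(s) drawn

Segment lengths:
  seg 1: (0,0) -> (11,0), length = 11
  seg 2: (11,0) -> (11,20), length = 20
  seg 3: (11,20) -> (11,8), length = 12
  seg 4: (11,8) -> (31,8), length = 20
  seg 5: (31,8) -> (19,8), length = 12
  seg 6: (19,8) -> (19,-12), length = 20
  seg 7: (19,-12) -> (19,0), length = 12
  seg 8: (19,0) -> (-1,0), length = 20
  seg 9: (-1,0) -> (11,0), length = 12
  seg 10: (11,0) -> (11,20), length = 20
  seg 11: (11,20) -> (11,8), length = 12
Total = 171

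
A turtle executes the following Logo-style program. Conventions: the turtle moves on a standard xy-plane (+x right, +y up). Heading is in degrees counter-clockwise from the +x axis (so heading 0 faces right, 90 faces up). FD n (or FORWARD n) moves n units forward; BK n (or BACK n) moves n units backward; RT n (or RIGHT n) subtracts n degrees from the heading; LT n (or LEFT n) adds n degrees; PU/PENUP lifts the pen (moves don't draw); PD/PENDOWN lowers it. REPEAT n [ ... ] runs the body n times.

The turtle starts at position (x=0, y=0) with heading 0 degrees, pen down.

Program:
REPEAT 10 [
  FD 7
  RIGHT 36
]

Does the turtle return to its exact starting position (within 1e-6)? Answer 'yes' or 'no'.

Executing turtle program step by step:
Start: pos=(0,0), heading=0, pen down
REPEAT 10 [
  -- iteration 1/10 --
  FD 7: (0,0) -> (7,0) [heading=0, draw]
  RT 36: heading 0 -> 324
  -- iteration 2/10 --
  FD 7: (7,0) -> (12.663,-4.114) [heading=324, draw]
  RT 36: heading 324 -> 288
  -- iteration 3/10 --
  FD 7: (12.663,-4.114) -> (14.826,-10.772) [heading=288, draw]
  RT 36: heading 288 -> 252
  -- iteration 4/10 --
  FD 7: (14.826,-10.772) -> (12.663,-17.429) [heading=252, draw]
  RT 36: heading 252 -> 216
  -- iteration 5/10 --
  FD 7: (12.663,-17.429) -> (7,-21.544) [heading=216, draw]
  RT 36: heading 216 -> 180
  -- iteration 6/10 --
  FD 7: (7,-21.544) -> (0,-21.544) [heading=180, draw]
  RT 36: heading 180 -> 144
  -- iteration 7/10 --
  FD 7: (0,-21.544) -> (-5.663,-17.429) [heading=144, draw]
  RT 36: heading 144 -> 108
  -- iteration 8/10 --
  FD 7: (-5.663,-17.429) -> (-7.826,-10.772) [heading=108, draw]
  RT 36: heading 108 -> 72
  -- iteration 9/10 --
  FD 7: (-7.826,-10.772) -> (-5.663,-4.114) [heading=72, draw]
  RT 36: heading 72 -> 36
  -- iteration 10/10 --
  FD 7: (-5.663,-4.114) -> (0,0) [heading=36, draw]
  RT 36: heading 36 -> 0
]
Final: pos=(0,0), heading=0, 10 segment(s) drawn

Start position: (0, 0)
Final position: (0, 0)
Distance = 0; < 1e-6 -> CLOSED

Answer: yes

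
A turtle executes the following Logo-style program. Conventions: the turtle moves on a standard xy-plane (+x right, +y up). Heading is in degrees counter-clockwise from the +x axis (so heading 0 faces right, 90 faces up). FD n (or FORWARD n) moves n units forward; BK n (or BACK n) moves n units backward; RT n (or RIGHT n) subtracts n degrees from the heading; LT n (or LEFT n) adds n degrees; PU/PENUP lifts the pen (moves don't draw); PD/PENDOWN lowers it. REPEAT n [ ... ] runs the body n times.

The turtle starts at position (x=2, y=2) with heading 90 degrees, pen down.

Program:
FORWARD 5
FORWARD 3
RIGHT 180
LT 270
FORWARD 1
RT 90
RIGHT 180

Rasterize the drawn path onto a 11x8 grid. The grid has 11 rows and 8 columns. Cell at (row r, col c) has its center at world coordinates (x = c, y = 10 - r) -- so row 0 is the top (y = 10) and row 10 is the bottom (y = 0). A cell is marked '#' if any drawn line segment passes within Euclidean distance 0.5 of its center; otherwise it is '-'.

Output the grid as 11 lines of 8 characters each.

Segment 0: (2,2) -> (2,7)
Segment 1: (2,7) -> (2,10)
Segment 2: (2,10) -> (1,10)

Answer: -##-----
--#-----
--#-----
--#-----
--#-----
--#-----
--#-----
--#-----
--#-----
--------
--------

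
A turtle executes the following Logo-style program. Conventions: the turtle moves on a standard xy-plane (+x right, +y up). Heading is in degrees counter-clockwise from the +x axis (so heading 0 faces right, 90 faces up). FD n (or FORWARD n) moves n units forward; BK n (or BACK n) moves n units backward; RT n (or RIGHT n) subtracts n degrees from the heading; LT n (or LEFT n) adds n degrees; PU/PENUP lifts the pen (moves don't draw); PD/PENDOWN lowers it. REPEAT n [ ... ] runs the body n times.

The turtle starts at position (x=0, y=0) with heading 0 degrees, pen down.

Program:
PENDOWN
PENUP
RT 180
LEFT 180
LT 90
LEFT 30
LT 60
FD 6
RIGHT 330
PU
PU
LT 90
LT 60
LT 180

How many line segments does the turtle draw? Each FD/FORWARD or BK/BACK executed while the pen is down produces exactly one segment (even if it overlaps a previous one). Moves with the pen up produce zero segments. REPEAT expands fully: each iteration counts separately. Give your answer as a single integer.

Executing turtle program step by step:
Start: pos=(0,0), heading=0, pen down
PD: pen down
PU: pen up
RT 180: heading 0 -> 180
LT 180: heading 180 -> 0
LT 90: heading 0 -> 90
LT 30: heading 90 -> 120
LT 60: heading 120 -> 180
FD 6: (0,0) -> (-6,0) [heading=180, move]
RT 330: heading 180 -> 210
PU: pen up
PU: pen up
LT 90: heading 210 -> 300
LT 60: heading 300 -> 0
LT 180: heading 0 -> 180
Final: pos=(-6,0), heading=180, 0 segment(s) drawn
Segments drawn: 0

Answer: 0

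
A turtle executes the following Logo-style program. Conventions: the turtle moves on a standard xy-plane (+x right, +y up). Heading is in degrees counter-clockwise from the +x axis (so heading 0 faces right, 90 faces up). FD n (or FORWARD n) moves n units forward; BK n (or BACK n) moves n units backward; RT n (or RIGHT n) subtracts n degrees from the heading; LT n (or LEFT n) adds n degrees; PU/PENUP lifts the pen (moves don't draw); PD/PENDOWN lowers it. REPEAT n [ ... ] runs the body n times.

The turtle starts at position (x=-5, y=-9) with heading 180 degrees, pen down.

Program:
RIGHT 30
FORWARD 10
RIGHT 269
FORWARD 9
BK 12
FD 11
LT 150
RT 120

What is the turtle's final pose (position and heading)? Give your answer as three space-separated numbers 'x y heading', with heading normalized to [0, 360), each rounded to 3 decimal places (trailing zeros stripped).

Answer: -17.539 -10.997 271

Derivation:
Executing turtle program step by step:
Start: pos=(-5,-9), heading=180, pen down
RT 30: heading 180 -> 150
FD 10: (-5,-9) -> (-13.66,-4) [heading=150, draw]
RT 269: heading 150 -> 241
FD 9: (-13.66,-4) -> (-18.024,-11.872) [heading=241, draw]
BK 12: (-18.024,-11.872) -> (-12.206,-1.376) [heading=241, draw]
FD 11: (-12.206,-1.376) -> (-17.539,-10.997) [heading=241, draw]
LT 150: heading 241 -> 31
RT 120: heading 31 -> 271
Final: pos=(-17.539,-10.997), heading=271, 4 segment(s) drawn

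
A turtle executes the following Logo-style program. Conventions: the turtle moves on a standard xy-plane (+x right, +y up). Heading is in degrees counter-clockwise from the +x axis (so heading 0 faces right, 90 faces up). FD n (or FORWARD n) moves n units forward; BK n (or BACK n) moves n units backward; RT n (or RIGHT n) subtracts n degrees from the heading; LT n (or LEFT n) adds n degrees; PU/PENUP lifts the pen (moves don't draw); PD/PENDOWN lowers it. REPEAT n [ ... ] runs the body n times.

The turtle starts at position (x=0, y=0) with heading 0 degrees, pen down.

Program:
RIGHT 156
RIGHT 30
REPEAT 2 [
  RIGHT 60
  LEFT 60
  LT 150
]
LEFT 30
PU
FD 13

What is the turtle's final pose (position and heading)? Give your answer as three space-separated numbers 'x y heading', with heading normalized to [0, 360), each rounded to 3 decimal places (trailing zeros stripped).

Answer: -10.517 7.641 144

Derivation:
Executing turtle program step by step:
Start: pos=(0,0), heading=0, pen down
RT 156: heading 0 -> 204
RT 30: heading 204 -> 174
REPEAT 2 [
  -- iteration 1/2 --
  RT 60: heading 174 -> 114
  LT 60: heading 114 -> 174
  LT 150: heading 174 -> 324
  -- iteration 2/2 --
  RT 60: heading 324 -> 264
  LT 60: heading 264 -> 324
  LT 150: heading 324 -> 114
]
LT 30: heading 114 -> 144
PU: pen up
FD 13: (0,0) -> (-10.517,7.641) [heading=144, move]
Final: pos=(-10.517,7.641), heading=144, 0 segment(s) drawn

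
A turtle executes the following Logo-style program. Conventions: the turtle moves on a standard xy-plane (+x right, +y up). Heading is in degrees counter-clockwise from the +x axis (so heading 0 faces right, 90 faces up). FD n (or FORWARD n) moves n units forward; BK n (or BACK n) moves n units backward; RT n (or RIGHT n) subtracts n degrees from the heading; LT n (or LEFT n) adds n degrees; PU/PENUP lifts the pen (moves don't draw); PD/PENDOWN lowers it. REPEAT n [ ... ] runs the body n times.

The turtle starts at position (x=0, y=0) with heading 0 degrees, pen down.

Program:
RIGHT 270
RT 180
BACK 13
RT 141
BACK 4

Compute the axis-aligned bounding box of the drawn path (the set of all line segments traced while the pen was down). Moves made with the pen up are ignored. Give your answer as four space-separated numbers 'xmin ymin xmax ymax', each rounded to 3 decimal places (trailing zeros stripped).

Answer: 0 0 2.517 13

Derivation:
Executing turtle program step by step:
Start: pos=(0,0), heading=0, pen down
RT 270: heading 0 -> 90
RT 180: heading 90 -> 270
BK 13: (0,0) -> (0,13) [heading=270, draw]
RT 141: heading 270 -> 129
BK 4: (0,13) -> (2.517,9.891) [heading=129, draw]
Final: pos=(2.517,9.891), heading=129, 2 segment(s) drawn

Segment endpoints: x in {0, 0, 2.517}, y in {0, 9.891, 13}
xmin=0, ymin=0, xmax=2.517, ymax=13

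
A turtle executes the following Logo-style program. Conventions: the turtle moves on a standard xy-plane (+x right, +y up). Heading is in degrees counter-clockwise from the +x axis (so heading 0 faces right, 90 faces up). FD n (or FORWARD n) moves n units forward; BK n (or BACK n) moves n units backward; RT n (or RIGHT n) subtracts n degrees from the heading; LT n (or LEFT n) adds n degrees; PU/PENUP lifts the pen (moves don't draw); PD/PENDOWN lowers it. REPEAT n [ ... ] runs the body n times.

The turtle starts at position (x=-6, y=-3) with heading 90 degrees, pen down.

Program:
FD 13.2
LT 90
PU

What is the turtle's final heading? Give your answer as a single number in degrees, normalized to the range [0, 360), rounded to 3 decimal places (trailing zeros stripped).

Answer: 180

Derivation:
Executing turtle program step by step:
Start: pos=(-6,-3), heading=90, pen down
FD 13.2: (-6,-3) -> (-6,10.2) [heading=90, draw]
LT 90: heading 90 -> 180
PU: pen up
Final: pos=(-6,10.2), heading=180, 1 segment(s) drawn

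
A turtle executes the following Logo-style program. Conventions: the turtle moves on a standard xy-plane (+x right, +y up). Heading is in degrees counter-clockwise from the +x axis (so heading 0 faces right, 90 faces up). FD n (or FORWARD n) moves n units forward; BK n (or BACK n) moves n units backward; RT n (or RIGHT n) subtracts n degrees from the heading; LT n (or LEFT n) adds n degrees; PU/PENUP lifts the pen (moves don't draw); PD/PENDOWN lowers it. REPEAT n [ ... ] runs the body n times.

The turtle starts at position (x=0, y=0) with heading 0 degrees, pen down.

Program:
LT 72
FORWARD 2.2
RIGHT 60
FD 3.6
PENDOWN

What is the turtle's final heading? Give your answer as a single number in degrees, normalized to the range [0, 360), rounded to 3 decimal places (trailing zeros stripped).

Executing turtle program step by step:
Start: pos=(0,0), heading=0, pen down
LT 72: heading 0 -> 72
FD 2.2: (0,0) -> (0.68,2.092) [heading=72, draw]
RT 60: heading 72 -> 12
FD 3.6: (0.68,2.092) -> (4.201,2.841) [heading=12, draw]
PD: pen down
Final: pos=(4.201,2.841), heading=12, 2 segment(s) drawn

Answer: 12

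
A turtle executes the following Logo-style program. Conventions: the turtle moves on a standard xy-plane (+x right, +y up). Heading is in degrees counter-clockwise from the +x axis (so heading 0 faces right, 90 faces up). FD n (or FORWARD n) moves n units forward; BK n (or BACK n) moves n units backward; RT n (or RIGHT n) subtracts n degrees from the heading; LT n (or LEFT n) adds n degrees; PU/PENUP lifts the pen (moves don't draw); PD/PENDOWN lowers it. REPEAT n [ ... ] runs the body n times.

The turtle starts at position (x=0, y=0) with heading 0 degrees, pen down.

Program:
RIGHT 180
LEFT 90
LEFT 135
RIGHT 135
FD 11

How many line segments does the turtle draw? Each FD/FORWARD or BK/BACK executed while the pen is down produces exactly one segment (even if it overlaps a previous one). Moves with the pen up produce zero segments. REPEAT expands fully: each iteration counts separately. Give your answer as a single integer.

Executing turtle program step by step:
Start: pos=(0,0), heading=0, pen down
RT 180: heading 0 -> 180
LT 90: heading 180 -> 270
LT 135: heading 270 -> 45
RT 135: heading 45 -> 270
FD 11: (0,0) -> (0,-11) [heading=270, draw]
Final: pos=(0,-11), heading=270, 1 segment(s) drawn
Segments drawn: 1

Answer: 1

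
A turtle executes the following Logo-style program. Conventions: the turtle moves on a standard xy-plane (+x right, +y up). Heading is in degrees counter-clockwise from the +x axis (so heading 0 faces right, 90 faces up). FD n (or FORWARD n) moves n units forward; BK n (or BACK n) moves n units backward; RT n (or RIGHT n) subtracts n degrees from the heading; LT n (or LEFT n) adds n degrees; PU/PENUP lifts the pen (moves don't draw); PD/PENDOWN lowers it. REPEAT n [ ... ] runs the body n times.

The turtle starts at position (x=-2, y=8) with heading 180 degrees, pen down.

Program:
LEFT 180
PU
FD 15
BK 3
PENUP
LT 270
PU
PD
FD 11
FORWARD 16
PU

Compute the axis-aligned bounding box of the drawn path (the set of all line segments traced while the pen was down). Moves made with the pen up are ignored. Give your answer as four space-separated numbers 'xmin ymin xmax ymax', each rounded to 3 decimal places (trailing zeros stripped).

Executing turtle program step by step:
Start: pos=(-2,8), heading=180, pen down
LT 180: heading 180 -> 0
PU: pen up
FD 15: (-2,8) -> (13,8) [heading=0, move]
BK 3: (13,8) -> (10,8) [heading=0, move]
PU: pen up
LT 270: heading 0 -> 270
PU: pen up
PD: pen down
FD 11: (10,8) -> (10,-3) [heading=270, draw]
FD 16: (10,-3) -> (10,-19) [heading=270, draw]
PU: pen up
Final: pos=(10,-19), heading=270, 2 segment(s) drawn

Segment endpoints: x in {10, 10, 10}, y in {-19, -3, 8}
xmin=10, ymin=-19, xmax=10, ymax=8

Answer: 10 -19 10 8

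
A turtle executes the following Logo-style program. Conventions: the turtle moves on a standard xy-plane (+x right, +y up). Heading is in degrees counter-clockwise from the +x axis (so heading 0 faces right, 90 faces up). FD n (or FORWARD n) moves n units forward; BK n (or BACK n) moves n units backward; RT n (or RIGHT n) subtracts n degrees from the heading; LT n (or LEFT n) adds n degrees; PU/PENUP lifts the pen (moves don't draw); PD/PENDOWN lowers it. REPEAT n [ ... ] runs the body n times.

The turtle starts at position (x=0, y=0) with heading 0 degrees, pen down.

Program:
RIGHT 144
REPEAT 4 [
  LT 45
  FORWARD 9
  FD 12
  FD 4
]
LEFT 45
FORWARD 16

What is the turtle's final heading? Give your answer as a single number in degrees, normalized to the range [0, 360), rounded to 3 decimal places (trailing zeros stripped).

Executing turtle program step by step:
Start: pos=(0,0), heading=0, pen down
RT 144: heading 0 -> 216
REPEAT 4 [
  -- iteration 1/4 --
  LT 45: heading 216 -> 261
  FD 9: (0,0) -> (-1.408,-8.889) [heading=261, draw]
  FD 12: (-1.408,-8.889) -> (-3.285,-20.741) [heading=261, draw]
  FD 4: (-3.285,-20.741) -> (-3.911,-24.692) [heading=261, draw]
  -- iteration 2/4 --
  LT 45: heading 261 -> 306
  FD 9: (-3.911,-24.692) -> (1.379,-31.973) [heading=306, draw]
  FD 12: (1.379,-31.973) -> (8.433,-41.682) [heading=306, draw]
  FD 4: (8.433,-41.682) -> (10.784,-44.918) [heading=306, draw]
  -- iteration 3/4 --
  LT 45: heading 306 -> 351
  FD 9: (10.784,-44.918) -> (19.673,-46.326) [heading=351, draw]
  FD 12: (19.673,-46.326) -> (31.525,-48.203) [heading=351, draw]
  FD 4: (31.525,-48.203) -> (35.476,-48.828) [heading=351, draw]
  -- iteration 4/4 --
  LT 45: heading 351 -> 36
  FD 9: (35.476,-48.828) -> (42.757,-43.538) [heading=36, draw]
  FD 12: (42.757,-43.538) -> (52.465,-36.485) [heading=36, draw]
  FD 4: (52.465,-36.485) -> (55.701,-34.134) [heading=36, draw]
]
LT 45: heading 36 -> 81
FD 16: (55.701,-34.134) -> (58.204,-18.331) [heading=81, draw]
Final: pos=(58.204,-18.331), heading=81, 13 segment(s) drawn

Answer: 81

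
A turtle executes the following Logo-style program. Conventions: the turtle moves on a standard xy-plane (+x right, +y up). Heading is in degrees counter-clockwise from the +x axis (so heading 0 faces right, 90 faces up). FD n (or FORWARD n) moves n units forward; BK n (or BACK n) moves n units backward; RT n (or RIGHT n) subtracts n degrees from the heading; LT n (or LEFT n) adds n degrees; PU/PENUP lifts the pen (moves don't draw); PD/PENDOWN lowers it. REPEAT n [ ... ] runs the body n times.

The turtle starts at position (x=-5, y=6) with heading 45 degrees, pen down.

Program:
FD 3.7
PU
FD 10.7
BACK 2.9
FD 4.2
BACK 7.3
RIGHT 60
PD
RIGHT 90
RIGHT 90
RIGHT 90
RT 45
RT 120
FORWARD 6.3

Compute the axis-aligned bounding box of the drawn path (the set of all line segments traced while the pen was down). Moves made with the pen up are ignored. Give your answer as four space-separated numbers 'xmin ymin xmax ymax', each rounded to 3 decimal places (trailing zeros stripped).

Answer: -5 5.64 0.94 11.94

Derivation:
Executing turtle program step by step:
Start: pos=(-5,6), heading=45, pen down
FD 3.7: (-5,6) -> (-2.384,8.616) [heading=45, draw]
PU: pen up
FD 10.7: (-2.384,8.616) -> (5.182,16.182) [heading=45, move]
BK 2.9: (5.182,16.182) -> (3.132,14.132) [heading=45, move]
FD 4.2: (3.132,14.132) -> (6.102,17.102) [heading=45, move]
BK 7.3: (6.102,17.102) -> (0.94,11.94) [heading=45, move]
RT 60: heading 45 -> 345
PD: pen down
RT 90: heading 345 -> 255
RT 90: heading 255 -> 165
RT 90: heading 165 -> 75
RT 45: heading 75 -> 30
RT 120: heading 30 -> 270
FD 6.3: (0.94,11.94) -> (0.94,5.64) [heading=270, draw]
Final: pos=(0.94,5.64), heading=270, 2 segment(s) drawn

Segment endpoints: x in {-5, -2.384, 0.94, 0.94}, y in {5.64, 6, 8.616, 11.94}
xmin=-5, ymin=5.64, xmax=0.94, ymax=11.94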